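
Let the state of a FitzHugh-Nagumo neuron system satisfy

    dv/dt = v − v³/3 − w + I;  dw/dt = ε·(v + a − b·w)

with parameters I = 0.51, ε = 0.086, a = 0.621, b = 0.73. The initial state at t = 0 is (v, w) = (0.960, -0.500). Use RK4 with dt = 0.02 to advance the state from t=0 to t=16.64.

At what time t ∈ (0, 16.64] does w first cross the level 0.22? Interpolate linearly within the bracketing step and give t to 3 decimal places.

t = 3.251

t=0.000: state=(0.960, -0.500)
step 1 (dt=0.02): k1=(1.675, 0.167), k2=(1.674, 0.169), k3=(1.674, 0.169), k4=(1.673, 0.170); state += dt/6·(k1+2k2+2k3+k4)
t=0.020: state=(0.993, -0.497)
t=0.040: state=(1.027, -0.493)
t=0.060: state=(1.060, -0.490)
continuing one RK4 step at a time; state shown every 50 steps (Δt=1):
t=1.000: state=(1.964, -0.284)
t=2.000: state=(1.984, -0.049)
t=3.000: state=(1.912, 0.169)
t=3.240: state=(1.894, 0.218)
next step: t=3.260: state=(1.892, 0.222) — w has crossed 0.22
linear interpolation between t=3.240 (0.21781) and t=3.260 (0.22186) → t≈3.251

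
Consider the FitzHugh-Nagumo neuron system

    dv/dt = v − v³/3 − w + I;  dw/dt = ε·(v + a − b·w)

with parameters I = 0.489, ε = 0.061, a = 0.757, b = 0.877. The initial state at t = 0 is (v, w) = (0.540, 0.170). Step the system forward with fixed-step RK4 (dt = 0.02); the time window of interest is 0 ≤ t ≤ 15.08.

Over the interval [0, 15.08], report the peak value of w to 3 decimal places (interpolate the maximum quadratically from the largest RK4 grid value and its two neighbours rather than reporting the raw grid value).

t=0.000: state=(0.540, 0.170)
step 1 (dt=0.02): k1=(0.807, 0.070), k2=(0.811, 0.070), k3=(0.812, 0.070), k4=(0.816, 0.071); state += dt/6·(k1+2k2+2k3+k4)
t=0.020: state=(0.556, 0.171)
t=0.040: state=(0.573, 0.173)
t=0.060: state=(0.589, 0.174)
continuing one RK4 step at a time; state shown every 25 steps (Δt=0.5):
t=0.500: state=(0.990, 0.211)
t=1.000: state=(1.415, 0.265)
t=1.500: state=(1.660, 0.328)
t=2.000: state=(1.744, 0.393)
t=2.500: state=(1.754, 0.458)
t=3.000: state=(1.738, 0.522)
t=3.500: state=(1.713, 0.583)
t=4.000: state=(1.684, 0.641)
t=4.500: state=(1.653, 0.697)
t=5.000: state=(1.622, 0.751)
t=5.500: state=(1.591, 0.802)
t=6.000: state=(1.558, 0.851)
t=6.500: state=(1.525, 0.898)
t=7.000: state=(1.492, 0.942)
t=7.500: state=(1.457, 0.985)
t=8.000: state=(1.422, 1.025)
t=8.500: state=(1.385, 1.063)
t=9.000: state=(1.347, 1.099)
t=9.500: state=(1.308, 1.132)
t=10.000: state=(1.266, 1.164)
t=10.500: state=(1.222, 1.193)
t=11.000: state=(1.175, 1.221)
t=11.500: state=(1.124, 1.246)
t=12.000: state=(1.068, 1.269)
t=12.500: state=(1.006, 1.289)
t=13.000: state=(0.933, 1.307)
t=13.500: state=(0.848, 1.322)
t=14.000: state=(0.742, 1.334)
t=14.500: state=(0.603, 1.342)
t=15.000: state=(0.408, 1.345)
t=15.080: state=(0.369, 1.345)
largest grid value and its neighbours: w(14.940)=1.34493, w(14.960)=1.34495, w(14.980)=1.34494
parabola through these three points peaks at t≈14.969 with w≈1.34495

max w = 1.345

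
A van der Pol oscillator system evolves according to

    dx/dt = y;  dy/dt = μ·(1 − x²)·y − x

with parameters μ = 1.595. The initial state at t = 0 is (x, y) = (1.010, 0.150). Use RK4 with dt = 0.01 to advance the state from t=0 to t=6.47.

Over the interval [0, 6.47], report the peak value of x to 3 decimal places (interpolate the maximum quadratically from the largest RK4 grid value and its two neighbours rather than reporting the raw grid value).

max x = 2.016

t=0.000: state=(1.010, 0.150)
step 1 (dt=0.01): k1=(0.150, -1.015), k2=(0.145, -1.016), k3=(0.145, -1.016), k4=(0.140, -1.017); state += dt/6·(k1+2k2+2k3+k4)
t=0.010: state=(1.011, 0.140)
t=0.020: state=(1.013, 0.130)
t=0.030: state=(1.014, 0.119)
continuing one RK4 step at a time; state shown every 25 steps (Δt=0.25):
t=0.250: state=(1.016, -0.105)
t=0.500: state=(0.958, -0.355)
t=0.750: state=(0.837, -0.618)
t=1.000: state=(0.644, -0.943)
t=1.250: state=(0.353, -1.415)
t=1.500: state=(-0.084, -2.127)
t=1.750: state=(-0.714, -2.842)
t=2.000: state=(-1.405, -2.396)
t=2.250: state=(-1.819, -0.920)
t=2.500: state=(-1.922, -0.037)
t=2.750: state=(-1.884, 0.283)
t=3.000: state=(-1.796, 0.408)
t=3.250: state=(-1.685, 0.482)
t=3.500: state=(-1.555, 0.552)
t=3.750: state=(-1.407, 0.640)
t=4.000: state=(-1.233, 0.763)
t=4.250: state=(-1.020, 0.954)
t=4.500: state=(-0.745, 1.270)
t=4.750: state=(-0.365, 1.824)
t=5.000: state=(0.196, 2.715)
t=5.250: state=(0.975, 3.325)
t=5.500: state=(1.687, 2.060)
t=5.750: state=(1.984, 0.471)
t=6.000: state=(2.009, -0.150)
t=6.250: state=(1.943, -0.341)
t=6.470: state=(1.859, -0.411)
largest grid value and its neighbours: x(5.900)=2.01599, x(5.910)=2.01604, x(5.920)=2.01588
parabola through these three points peaks at t≈5.907 with x≈2.01605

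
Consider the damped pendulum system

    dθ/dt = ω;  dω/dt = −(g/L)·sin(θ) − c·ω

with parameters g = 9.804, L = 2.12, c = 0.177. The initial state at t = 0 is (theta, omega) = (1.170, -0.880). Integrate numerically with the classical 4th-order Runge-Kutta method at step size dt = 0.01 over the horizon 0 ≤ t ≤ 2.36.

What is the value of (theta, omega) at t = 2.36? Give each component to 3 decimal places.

(theta, omega) = (0.310, 1.902)

t=0.000: state=(1.170, -0.880)
step 1 (dt=0.01): k1=(-0.880, -4.102), k2=(-0.901, -4.091), k3=(-0.900, -4.090), k4=(-0.921, -4.079); state += dt/6·(k1+2k2+2k3+k4)
t=0.010: state=(1.161, -0.921)
t=0.020: state=(1.152, -0.962)
t=0.030: state=(1.142, -1.002)
continuing one RK4 step at a time; state shown every 10 steps (Δt=0.1):
t=0.100: state=(1.062, -1.277)
t=0.200: state=(0.916, -1.638)
t=0.300: state=(0.736, -1.946)
t=0.400: state=(0.529, -2.183)
t=0.500: state=(0.302, -2.330)
t=0.600: state=(0.066, -2.373)
t=0.700: state=(-0.168, -2.308)
t=0.800: state=(-0.392, -2.140)
t=0.900: state=(-0.594, -1.885)
t=1.000: state=(-0.766, -1.563)
t=1.100: state=(-0.905, -1.195)
t=1.200: state=(-1.004, -0.799)
t=1.300: state=(-1.064, -0.390)
t=1.400: state=(-1.083, 0.020)
t=1.500: state=(-1.060, 0.423)
t=1.600: state=(-0.999, 0.809)
t=1.700: state=(-0.899, 1.168)
t=1.800: state=(-0.766, 1.487)
t=1.900: state=(-0.604, 1.751)
t=2.000: state=(-0.418, 1.945)
t=2.100: state=(-0.218, 2.054)
t=2.200: state=(-0.011, 2.070)
t=2.300: state=(0.193, 1.992)
t=2.360: state=(0.310, 1.902)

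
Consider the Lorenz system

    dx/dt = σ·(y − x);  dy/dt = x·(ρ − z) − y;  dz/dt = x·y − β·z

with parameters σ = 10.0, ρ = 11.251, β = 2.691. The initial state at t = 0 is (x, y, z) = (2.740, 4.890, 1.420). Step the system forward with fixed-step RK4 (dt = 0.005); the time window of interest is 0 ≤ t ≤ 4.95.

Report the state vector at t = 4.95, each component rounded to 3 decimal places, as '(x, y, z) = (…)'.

t=0.000: state=(2.740, 4.890, 1.420)
step 1 (dt=0.005): k1=(21.500, 22.047, 9.577), k2=(21.514, 22.453, 9.930), k3=(21.523, 22.450, 9.930), k4=(21.546, 22.851, 10.290); state += dt/6·(k1+2k2+2k3+k4)
t=0.005: state=(2.848, 5.002, 1.470)
t=0.010: state=(2.956, 5.118, 1.523)
t=0.015: state=(3.064, 5.239, 1.580)
continuing one RK4 step at a time; state shown every 40 steps (Δt=0.2):
t=0.200: state=(7.883, 10.530, 7.939)
t=0.400: state=(7.753, 4.743, 16.389)
t=0.600: state=(2.507, 1.116, 11.224)
t=0.800: state=(1.528, 1.636, 6.898)
t=1.000: state=(2.461, 3.302, 4.765)
t=1.200: state=(5.089, 6.854, 5.844)
t=1.400: state=(7.944, 8.219, 12.271)
t=1.600: state=(5.470, 3.595, 13.397)
t=1.800: state=(3.106, 2.690, 9.554)
t=2.000: state=(3.371, 3.961, 7.141)
t=2.200: state=(5.232, 6.396, 7.704)
t=2.400: state=(6.922, 7.061, 11.488)
t=2.600: state=(5.560, 4.453, 12.350)
t=2.800: state=(3.996, 3.672, 9.927)
t=3.000: state=(4.204, 4.670, 8.332)
t=3.200: state=(5.516, 6.222, 9.074)
t=3.400: state=(6.266, 6.159, 11.304)
t=3.600: state=(5.300, 4.665, 11.415)
t=3.800: state=(4.462, 4.332, 9.874)
t=4.000: state=(4.753, 5.121, 9.069)
t=4.200: state=(5.601, 5.967, 9.853)
t=4.400: state=(5.813, 5.630, 11.048)
t=4.600: state=(5.154, 4.802, 10.818)
t=4.800: state=(4.763, 4.755, 9.866)
t=4.950: state=(4.942, 5.167, 9.544)

(x, y, z) = (4.942, 5.167, 9.544)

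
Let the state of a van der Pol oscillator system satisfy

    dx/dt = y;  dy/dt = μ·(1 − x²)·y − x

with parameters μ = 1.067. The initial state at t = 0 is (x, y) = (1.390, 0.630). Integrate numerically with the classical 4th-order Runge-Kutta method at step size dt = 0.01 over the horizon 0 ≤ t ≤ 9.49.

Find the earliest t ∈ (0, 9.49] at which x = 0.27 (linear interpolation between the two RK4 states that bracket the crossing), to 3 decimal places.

t=0.000: state=(1.390, 0.630)
step 1 (dt=0.01): k1=(0.630, -2.017), k2=(0.620, -2.015), k3=(0.620, -2.015), k4=(0.610, -2.014); state += dt/6·(k1+2k2+2k3+k4)
t=0.010: state=(1.396, 0.610)
t=0.020: state=(1.402, 0.590)
t=0.030: state=(1.408, 0.570)
continuing one RK4 step at a time; state shown every 50 steps (Δt=0.5):
t=0.500: state=(1.478, -0.204)
t=1.000: state=(1.248, -0.684)
t=1.500: state=(0.792, -1.176)
t=1.860: state=(0.272, -1.759)
next step: t=1.870: state=(0.254, -1.779) — x has crossed 0.27
linear interpolation between t=1.860 (0.27213) and t=1.870 (0.25444) → t≈1.861

t = 1.861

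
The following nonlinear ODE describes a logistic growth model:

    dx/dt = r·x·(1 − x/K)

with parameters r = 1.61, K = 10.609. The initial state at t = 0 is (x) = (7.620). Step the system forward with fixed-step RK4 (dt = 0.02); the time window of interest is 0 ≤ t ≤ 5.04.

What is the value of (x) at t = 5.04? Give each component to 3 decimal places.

t=0.000: state=(7.620)
step 1 (dt=0.02): k1=(3.456), k2=(3.432), k3=(3.432), k4=(3.408); state += dt/6·(k1+2k2+2k3+k4)
t=0.020: state=(7.689)
t=0.040: state=(7.756)
t=0.060: state=(7.823)
continuing one RK4 step at a time; state shown every 10 steps (Δt=0.2):
t=0.200: state=(8.261)
t=0.400: state=(8.797)
t=0.600: state=(9.231)
t=0.800: state=(9.573)
t=1.000: state=(9.838)
t=1.200: state=(10.039)
t=1.400: state=(10.189)
t=1.600: state=(10.302)
t=1.800: state=(10.384)
t=2.000: state=(10.445)
t=2.200: state=(10.490)
t=2.400: state=(10.522)
t=2.600: state=(10.546)
t=2.800: state=(10.563)
t=3.000: state=(10.576)
t=3.200: state=(10.585)
t=3.400: state=(10.592)
t=3.600: state=(10.596)
t=3.800: state=(10.600)
t=4.000: state=(10.602)
t=4.200: state=(10.604)
t=4.400: state=(10.606)
t=4.600: state=(10.606)
t=4.800: state=(10.607)
t=5.000: state=(10.608)
t=5.040: state=(10.608)

(x) = (10.608)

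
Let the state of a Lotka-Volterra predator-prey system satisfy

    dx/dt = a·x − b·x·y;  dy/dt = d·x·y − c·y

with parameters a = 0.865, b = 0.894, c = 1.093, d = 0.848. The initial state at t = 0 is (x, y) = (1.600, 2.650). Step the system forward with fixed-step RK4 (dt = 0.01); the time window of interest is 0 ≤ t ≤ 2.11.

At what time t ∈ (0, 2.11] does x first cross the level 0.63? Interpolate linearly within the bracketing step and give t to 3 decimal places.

t=0.000: state=(1.600, 2.650)
step 1 (dt=0.01): k1=(-2.407, 0.699), k2=(-2.393, 0.673), k3=(-2.393, 0.673), k4=(-2.380, 0.647); state += dt/6·(k1+2k2+2k3+k4)
t=0.010: state=(1.576, 2.657)
t=0.020: state=(1.552, 2.663)
t=0.030: state=(1.529, 2.669)
continuing one RK4 step at a time; state shown every 10 steps (Δt=0.1):
t=0.100: state=(1.373, 2.694)
t=0.200: state=(1.177, 2.691)
t=0.300: state=(1.010, 2.646)
t=0.400: state=(0.873, 2.568)
t=0.500: state=(0.759, 2.467)
t=0.600: state=(0.668, 2.349)
t=0.640: state=(0.636, 2.299)
next step: t=0.650: state=(0.629, 2.286) — x has crossed 0.63
linear interpolation between t=0.640 (0.63602) and t=0.650 (0.62853) → t≈0.648

t = 0.648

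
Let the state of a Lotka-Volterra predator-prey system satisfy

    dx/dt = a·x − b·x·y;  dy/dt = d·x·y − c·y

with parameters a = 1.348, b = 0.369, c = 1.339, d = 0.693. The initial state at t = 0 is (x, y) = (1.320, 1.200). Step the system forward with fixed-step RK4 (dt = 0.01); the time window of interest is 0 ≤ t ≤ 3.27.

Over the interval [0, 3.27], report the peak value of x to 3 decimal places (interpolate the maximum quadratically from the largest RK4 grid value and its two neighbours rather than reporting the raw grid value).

t=0.000: state=(1.320, 1.200)
step 1 (dt=0.01): k1=(1.195, -0.509), k2=(1.202, -0.503), k3=(1.202, -0.503), k4=(1.208, -0.497); state += dt/6·(k1+2k2+2k3+k4)
t=0.010: state=(1.332, 1.195)
t=0.020: state=(1.344, 1.190)
t=0.030: state=(1.356, 1.185)
continuing one RK4 step at a time; state shown every 20 steps (Δt=0.2):
t=0.200: state=(1.587, 1.122)
t=0.400: state=(1.916, 1.094)
t=0.600: state=(2.312, 1.121)
t=0.800: state=(2.779, 1.219)
t=1.000: state=(3.304, 1.421)
t=1.200: state=(3.848, 1.785)
t=1.400: state=(4.325, 2.409)
t=1.600: state=(4.579, 3.429)
t=1.800: state=(4.418, 4.922)
t=2.000: state=(3.771, 6.675)
t=2.200: state=(2.852, 8.089)
t=2.400: state=(2.002, 8.644)
t=2.600: state=(1.395, 8.343)
t=2.800: state=(1.015, 7.527)
t=3.000: state=(0.791, 6.517)
t=3.200: state=(0.665, 5.510)
t=3.270: state=(0.636, 5.178)
largest grid value and its neighbours: x(1.620)=4.58406, x(1.630)=4.58513, x(1.640)=4.58506
parabola through these three points peaks at t≈1.634 with x≈4.58524

max x = 4.585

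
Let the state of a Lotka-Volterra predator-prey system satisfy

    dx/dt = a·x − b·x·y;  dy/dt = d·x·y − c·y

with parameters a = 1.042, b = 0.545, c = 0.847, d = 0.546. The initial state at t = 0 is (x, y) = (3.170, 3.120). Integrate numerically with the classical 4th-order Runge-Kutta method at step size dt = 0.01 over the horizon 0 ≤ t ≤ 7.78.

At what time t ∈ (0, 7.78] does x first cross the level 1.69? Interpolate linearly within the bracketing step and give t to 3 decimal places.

t = 0.616

t=0.000: state=(3.170, 3.120)
step 1 (dt=0.01): k1=(-2.087, 2.758), k2=(-2.104, 2.752), k3=(-2.104, 2.752), k4=(-2.120, 2.746); state += dt/6·(k1+2k2+2k3+k4)
t=0.010: state=(3.149, 3.148)
t=0.020: state=(3.128, 3.175)
t=0.030: state=(3.106, 3.202)
continuing one RK4 step at a time; state shown every 50 steps (Δt=0.5):
t=0.500: state=(1.948, 4.118)
t=0.610: state=(1.702, 4.186)
next step: t=0.620: state=(1.681, 4.189) — x has crossed 1.69
linear interpolation between t=0.610 (1.70224) and t=0.620 (1.68126) → t≈0.616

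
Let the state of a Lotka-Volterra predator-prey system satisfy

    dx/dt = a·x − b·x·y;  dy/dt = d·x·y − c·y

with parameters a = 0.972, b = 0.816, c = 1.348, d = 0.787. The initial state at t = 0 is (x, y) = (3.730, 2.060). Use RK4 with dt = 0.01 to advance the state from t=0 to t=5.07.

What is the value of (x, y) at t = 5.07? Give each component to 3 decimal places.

t=0.000: state=(3.730, 2.060)
step 1 (dt=0.01): k1=(-2.644, 3.270), k2=(-2.685, 3.275), k3=(-2.685, 3.274), k4=(-2.724, 3.278); state += dt/6·(k1+2k2+2k3+k4)
t=0.010: state=(3.703, 2.093)
t=0.020: state=(3.676, 2.126)
t=0.030: state=(3.647, 2.158)
continuing one RK4 step at a time; state shown every 20 steps (Δt=0.2):
t=0.200: state=(3.070, 2.695)
t=0.400: state=(2.307, 3.141)
t=0.600: state=(1.654, 3.269)
t=0.800: state=(1.189, 3.115)
t=1.000: state=(0.891, 2.796)
t=1.200: state=(0.707, 2.419)
t=1.400: state=(0.596, 2.045)
t=1.600: state=(0.534, 1.706)
t=1.800: state=(0.503, 1.413)
t=2.000: state=(0.495, 1.167)
t=2.200: state=(0.506, 0.964)
t=2.400: state=(0.532, 0.799)
t=2.600: state=(0.574, 0.665)
t=2.800: state=(0.631, 0.559)
t=3.000: state=(0.704, 0.474)
t=3.200: state=(0.796, 0.407)
t=3.400: state=(0.909, 0.355)
t=3.600: state=(1.046, 0.316)
t=3.800: state=(1.209, 0.288)
t=4.000: state=(1.403, 0.270)
t=4.200: state=(1.632, 0.262)
t=4.400: state=(1.899, 0.264)
t=4.600: state=(2.207, 0.279)
t=4.800: state=(2.556, 0.309)
t=5.000: state=(2.939, 0.364)
t=5.070: state=(3.079, 0.391)

(x, y) = (3.079, 0.391)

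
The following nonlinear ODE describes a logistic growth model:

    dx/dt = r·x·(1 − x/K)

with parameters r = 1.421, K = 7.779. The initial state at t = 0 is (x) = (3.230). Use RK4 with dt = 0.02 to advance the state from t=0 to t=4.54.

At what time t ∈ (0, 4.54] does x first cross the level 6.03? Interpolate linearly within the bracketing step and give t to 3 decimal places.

t = 1.112

t=0.000: state=(3.230)
step 1 (dt=0.02): k1=(2.684), k2=(2.690), k3=(2.690), k4=(2.696); state += dt/6·(k1+2k2+2k3+k4)
t=0.020: state=(3.284)
t=0.040: state=(3.338)
t=0.060: state=(3.392)
continuing one RK4 step at a time; state shown every 10 steps (Δt=0.2):
t=0.200: state=(3.776)
t=0.400: state=(4.327)
t=0.600: state=(4.861)
t=0.800: state=(5.358)
t=1.000: state=(5.805)
t=1.100: state=(6.007)
next step: t=1.120: state=(6.045) — x has crossed 6.03
linear interpolation between t=1.100 (6.00681) and t=1.120 (6.04540) → t≈1.112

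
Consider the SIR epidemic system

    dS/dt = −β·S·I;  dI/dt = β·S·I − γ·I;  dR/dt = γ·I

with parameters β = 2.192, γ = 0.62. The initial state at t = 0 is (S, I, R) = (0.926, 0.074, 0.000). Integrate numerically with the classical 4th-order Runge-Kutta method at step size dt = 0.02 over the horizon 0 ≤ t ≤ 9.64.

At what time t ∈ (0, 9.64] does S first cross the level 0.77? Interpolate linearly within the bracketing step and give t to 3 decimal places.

t=0.000: state=(0.926, 0.074, 0.000)
step 1 (dt=0.02): k1=(-0.150, 0.104, 0.046), k2=(-0.152, 0.106, 0.047), k3=(-0.152, 0.106, 0.047), k4=(-0.154, 0.107, 0.047); state += dt/6·(k1+2k2+2k3+k4)
t=0.020: state=(0.923, 0.076, 0.001)
t=0.040: state=(0.920, 0.078, 0.002)
t=0.060: state=(0.917, 0.080, 0.003)
continuing one RK4 step at a time; state shown every 25 steps (Δt=0.5):
t=0.500: state=(0.825, 0.142, 0.033)
t=0.680: state=(0.775, 0.175, 0.050)
next step: t=0.700: state=(0.769, 0.178, 0.053) — S has crossed 0.77
linear interpolation between t=0.680 (0.77500) and t=0.700 (0.76903) → t≈0.697

t = 0.697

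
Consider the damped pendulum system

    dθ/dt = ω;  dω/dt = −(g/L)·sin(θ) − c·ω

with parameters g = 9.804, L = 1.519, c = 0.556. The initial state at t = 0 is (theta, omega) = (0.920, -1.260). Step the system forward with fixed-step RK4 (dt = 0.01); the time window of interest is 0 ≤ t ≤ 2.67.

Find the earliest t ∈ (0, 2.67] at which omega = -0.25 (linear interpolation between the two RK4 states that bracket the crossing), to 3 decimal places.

t=0.000: state=(0.920, -1.260)
step 1 (dt=0.01): k1=(-1.260, -4.434), k2=(-1.282, -4.397), k3=(-1.282, -4.397), k4=(-1.304, -4.359); state += dt/6·(k1+2k2+2k3+k4)
t=0.010: state=(0.907, -1.304)
t=0.020: state=(0.894, -1.347)
t=0.030: state=(0.880, -1.390)
continuing one RK4 step at a time; state shown every 10 steps (Δt=0.1):
t=0.100: state=(0.773, -1.663)
t=0.200: state=(0.591, -1.969)
t=0.300: state=(0.383, -2.156)
t=0.400: state=(0.164, -2.208)
t=0.500: state=(-0.054, -2.122)
t=0.600: state=(-0.256, -1.909)
t=0.700: state=(-0.432, -1.592)
t=0.800: state=(-0.572, -1.202)
t=0.900: state=(-0.671, -0.770)
t=1.000: state=(-0.726, -0.322)
t=1.010: state=(-0.729, -0.278)
next step: t=1.020: state=(-0.731, -0.233) — omega has crossed -0.25
linear interpolation between t=1.010 (-0.27784) and t=1.020 (-0.23338) → t≈1.016

t = 1.016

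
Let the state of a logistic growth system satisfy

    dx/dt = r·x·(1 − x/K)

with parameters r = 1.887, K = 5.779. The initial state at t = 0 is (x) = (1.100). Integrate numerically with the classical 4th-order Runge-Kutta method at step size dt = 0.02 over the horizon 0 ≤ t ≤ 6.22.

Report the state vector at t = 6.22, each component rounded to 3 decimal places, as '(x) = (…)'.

(x) = (5.779)

t=0.000: state=(1.100)
step 1 (dt=0.02): k1=(1.681), k2=(1.700), k3=(1.700), k4=(1.720); state += dt/6·(k1+2k2+2k3+k4)
t=0.020: state=(1.134)
t=0.040: state=(1.169)
t=0.060: state=(1.204)
continuing one RK4 step at a time; state shown every 25 steps (Δt=0.5):
t=0.500: state=(2.176)
t=1.000: state=(3.514)
t=1.500: state=(4.620)
t=2.000: state=(5.265)
t=2.500: state=(5.567)
t=3.000: state=(5.695)
t=3.500: state=(5.746)
t=4.000: state=(5.766)
t=4.500: state=(5.774)
t=5.000: state=(5.777)
t=5.500: state=(5.778)
t=6.000: state=(5.779)
t=6.220: state=(5.779)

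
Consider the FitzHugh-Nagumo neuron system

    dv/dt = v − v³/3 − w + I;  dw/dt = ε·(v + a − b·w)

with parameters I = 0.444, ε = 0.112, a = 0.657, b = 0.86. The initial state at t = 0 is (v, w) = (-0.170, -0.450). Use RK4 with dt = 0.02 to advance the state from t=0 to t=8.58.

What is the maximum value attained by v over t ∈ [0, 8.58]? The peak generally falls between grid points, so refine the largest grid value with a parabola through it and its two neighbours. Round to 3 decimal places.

max v = 1.887

t=0.000: state=(-0.170, -0.450)
step 1 (dt=0.02): k1=(0.726, 0.098), k2=(0.732, 0.099), k3=(0.732, 0.099), k4=(0.738, 0.099); state += dt/6·(k1+2k2+2k3+k4)
t=0.020: state=(-0.155, -0.448)
t=0.040: state=(-0.140, -0.446)
t=0.060: state=(-0.125, -0.444)
continuing one RK4 step at a time; state shown every 25 steps (Δt=0.5):
t=0.500: state=(0.283, -0.391)
t=1.000: state=(0.931, -0.304)
t=1.500: state=(1.552, -0.184)
t=2.000: state=(1.836, -0.046)
t=2.500: state=(1.887, 0.095)
t=3.000: state=(1.863, 0.229)
t=3.500: state=(1.818, 0.355)
t=4.000: state=(1.768, 0.472)
t=4.500: state=(1.716, 0.581)
t=5.000: state=(1.663, 0.682)
t=5.500: state=(1.608, 0.775)
t=6.000: state=(1.553, 0.861)
t=6.500: state=(1.496, 0.940)
t=7.000: state=(1.437, 1.012)
t=7.500: state=(1.376, 1.077)
t=8.000: state=(1.311, 1.136)
t=8.500: state=(1.243, 1.188)
t=8.580: state=(1.232, 1.196)
largest grid value and its neighbours: v(2.460)=1.88714, v(2.480)=1.88722, v(2.500)=1.88720
parabola through these three points peaks at t≈2.485 with v≈1.88723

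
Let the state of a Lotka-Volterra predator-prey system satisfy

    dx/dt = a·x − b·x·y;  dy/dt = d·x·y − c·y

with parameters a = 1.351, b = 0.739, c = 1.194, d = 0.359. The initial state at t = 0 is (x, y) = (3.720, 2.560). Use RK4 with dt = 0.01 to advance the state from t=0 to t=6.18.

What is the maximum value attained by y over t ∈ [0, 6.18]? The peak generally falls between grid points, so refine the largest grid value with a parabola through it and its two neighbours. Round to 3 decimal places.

t=0.000: state=(3.720, 2.560)
step 1 (dt=0.01): k1=(-2.012, 0.362), k2=(-2.011, 0.353), k3=(-2.011, 0.353), k4=(-2.011, 0.344); state += dt/6·(k1+2k2+2k3+k4)
t=0.010: state=(3.700, 2.564)
t=0.020: state=(3.680, 2.567)
t=0.030: state=(3.660, 2.570)
continuing one RK4 step at a time; state shown every 20 steps (Δt=0.2):
t=0.200: state=(3.327, 2.596)
t=0.400: state=(2.975, 2.563)
t=0.600: state=(2.685, 2.472)
t=0.800: state=(2.464, 2.341)
t=1.000: state=(2.310, 2.188)
t=1.200: state=(2.216, 2.026)
t=1.400: state=(2.178, 1.868)
t=1.600: state=(2.189, 1.720)
t=1.800: state=(2.247, 1.588)
t=2.000: state=(2.348, 1.475)
t=2.200: state=(2.491, 1.382)
t=2.400: state=(2.676, 1.310)
t=2.600: state=(2.901, 1.260)
t=2.800: state=(3.162, 1.233)
t=3.000: state=(3.454, 1.231)
t=3.200: state=(3.767, 1.257)
t=3.400: state=(4.084, 1.312)
t=3.600: state=(4.381, 1.401)
t=3.800: state=(4.626, 1.525)
t=4.000: state=(4.783, 1.685)
t=4.200: state=(4.819, 1.874)
t=4.400: state=(4.715, 2.080)
t=4.600: state=(4.474, 2.280)
t=4.800: state=(4.131, 2.447)
t=5.000: state=(3.737, 2.557)
t=5.200: state=(3.342, 2.596)
t=5.400: state=(2.988, 2.565)
t=5.600: state=(2.695, 2.477)
t=5.800: state=(2.472, 2.347)
t=6.000: state=(2.315, 2.194)
t=6.180: state=(2.226, 2.049)
largest grid value and its neighbours: y(0.190)=2.59607, y(0.200)=2.59616, y(0.210)=2.59608
parabola through these three points peaks at t≈0.200 with y≈2.59616

max y = 2.596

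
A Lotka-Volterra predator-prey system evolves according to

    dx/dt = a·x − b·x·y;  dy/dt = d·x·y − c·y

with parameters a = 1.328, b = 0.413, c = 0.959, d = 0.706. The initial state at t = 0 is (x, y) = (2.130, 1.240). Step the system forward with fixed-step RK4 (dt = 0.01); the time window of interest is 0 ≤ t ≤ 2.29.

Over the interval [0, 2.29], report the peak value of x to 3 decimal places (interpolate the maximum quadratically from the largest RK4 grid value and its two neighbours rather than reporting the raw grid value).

max x = 3.403

t=0.000: state=(2.130, 1.240)
step 1 (dt=0.01): k1=(1.738, 0.676), k2=(1.742, 0.685), k3=(1.742, 0.685), k4=(1.746, 0.695); state += dt/6·(k1+2k2+2k3+k4)
t=0.010: state=(2.147, 1.247)
t=0.020: state=(2.165, 1.254)
t=0.030: state=(2.182, 1.261)
continuing one RK4 step at a time; state shown every 10 steps (Δt=0.1):
t=0.100: state=(2.308, 1.318)
t=0.200: state=(2.491, 1.418)
t=0.300: state=(2.676, 1.546)
t=0.400: state=(2.858, 1.708)
t=0.500: state=(3.029, 1.910)
t=0.600: state=(3.181, 2.161)
t=0.700: state=(3.302, 2.469)
t=0.800: state=(3.380, 2.841)
t=0.900: state=(3.403, 3.280)
t=1.000: state=(3.359, 3.786)
t=1.100: state=(3.244, 4.344)
t=1.200: state=(3.059, 4.932)
t=1.300: state=(2.815, 5.515)
t=1.400: state=(2.531, 6.053)
t=1.500: state=(2.230, 6.506)
t=1.600: state=(1.932, 6.846)
t=1.700: state=(1.655, 7.058)
t=1.800: state=(1.409, 7.144)
t=1.900: state=(1.198, 7.115)
t=2.000: state=(1.022, 6.990)
t=2.100: state=(0.878, 6.790)
t=2.200: state=(0.762, 6.536)
t=2.290: state=(0.676, 6.275)
largest grid value and its neighbours: x(0.880)=3.40316, x(0.890)=3.40323, x(0.900)=3.40265
parabola through these three points peaks at t≈0.886 with x≈3.40328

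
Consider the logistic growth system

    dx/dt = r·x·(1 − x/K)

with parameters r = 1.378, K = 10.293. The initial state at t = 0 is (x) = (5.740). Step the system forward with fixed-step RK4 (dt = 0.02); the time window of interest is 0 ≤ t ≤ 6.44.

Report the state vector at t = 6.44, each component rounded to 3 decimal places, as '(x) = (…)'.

t=0.000: state=(5.740)
step 1 (dt=0.02): k1=(3.499), k2=(3.493), k3=(3.493), k4=(3.487); state += dt/6·(k1+2k2+2k3+k4)
t=0.020: state=(5.810)
t=0.040: state=(5.879)
t=0.060: state=(5.949)
continuing one RK4 step at a time; state shown every 25 steps (Δt=0.5):
t=0.500: state=(7.361)
t=1.000: state=(8.578)
t=1.500: state=(9.354)
t=2.000: state=(9.799)
t=2.500: state=(10.039)
t=3.000: state=(10.164)
t=3.500: state=(10.228)
t=4.000: state=(10.260)
t=4.500: state=(10.276)
t=5.000: state=(10.285)
t=5.500: state=(10.289)
t=6.000: state=(10.291)
t=6.440: state=(10.292)

(x) = (10.292)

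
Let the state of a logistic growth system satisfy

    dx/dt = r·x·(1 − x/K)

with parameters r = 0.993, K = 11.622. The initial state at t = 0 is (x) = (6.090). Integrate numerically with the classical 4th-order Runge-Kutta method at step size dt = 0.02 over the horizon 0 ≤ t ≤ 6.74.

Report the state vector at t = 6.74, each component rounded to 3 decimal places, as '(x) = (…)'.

t=0.000: state=(6.090)
step 1 (dt=0.02): k1=(2.879), k2=(2.877), k3=(2.877), k4=(2.875); state += dt/6·(k1+2k2+2k3+k4)
t=0.020: state=(6.148)
t=0.040: state=(6.205)
t=0.060: state=(6.262)
continuing one RK4 step at a time; state shown every 25 steps (Δt=0.5):
t=0.500: state=(7.484)
t=1.000: state=(8.696)
t=1.500: state=(9.646)
t=2.000: state=(10.334)
t=2.500: state=(10.802)
t=3.000: state=(11.109)
t=3.500: state=(11.304)
t=4.000: state=(11.426)
t=4.500: state=(11.502)
t=5.000: state=(11.549)
t=5.500: state=(11.577)
t=6.000: state=(11.595)
t=6.500: state=(11.605)
t=6.740: state=(11.609)

(x) = (11.609)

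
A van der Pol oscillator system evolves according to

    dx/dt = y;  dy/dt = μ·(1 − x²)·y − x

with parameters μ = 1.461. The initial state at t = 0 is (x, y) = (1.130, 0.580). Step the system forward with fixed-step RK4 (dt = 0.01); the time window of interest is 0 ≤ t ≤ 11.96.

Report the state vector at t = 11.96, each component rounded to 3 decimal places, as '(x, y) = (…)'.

t=0.000: state=(1.130, 0.580)
step 1 (dt=0.01): k1=(0.580, -1.365), k2=(0.573, -1.370), k3=(0.573, -1.370), k4=(0.566, -1.376); state += dt/6·(k1+2k2+2k3+k4)
t=0.010: state=(1.136, 0.566)
t=0.020: state=(1.141, 0.552)
t=0.030: state=(1.147, 0.539)
continuing one RK4 step at a time; state shown every 50 steps (Δt=0.5):
t=0.500: state=(1.245, -0.098)
t=1.000: state=(1.067, -0.597)
t=1.500: state=(0.632, -1.201)
t=2.000: state=(-0.254, -2.486)
t=2.500: state=(-1.600, -1.994)
t=3.000: state=(-1.961, 0.091)
t=3.500: state=(-1.802, 0.449)
t=4.000: state=(-1.541, 0.599)
t=4.500: state=(-1.188, 0.838)
t=5.000: state=(-0.650, 1.412)
t=5.500: state=(0.380, 2.854)
t=6.000: state=(1.767, 1.660)
t=6.500: state=(2.001, -0.195)
t=7.000: state=(1.821, -0.458)
t=7.500: state=(1.560, -0.593)
t=8.000: state=(1.213, -0.820)
t=8.500: state=(0.690, -1.361)
t=9.000: state=(-0.299, -2.760)
t=9.500: state=(-1.716, -1.861)
t=10.000: state=(-2.006, 0.160)
t=10.500: state=(-1.835, 0.450)
t=11.000: state=(-1.577, 0.584)
t=11.500: state=(-1.237, 0.801)
t=11.960: state=(-0.780, 1.250)

(x, y) = (-0.780, 1.250)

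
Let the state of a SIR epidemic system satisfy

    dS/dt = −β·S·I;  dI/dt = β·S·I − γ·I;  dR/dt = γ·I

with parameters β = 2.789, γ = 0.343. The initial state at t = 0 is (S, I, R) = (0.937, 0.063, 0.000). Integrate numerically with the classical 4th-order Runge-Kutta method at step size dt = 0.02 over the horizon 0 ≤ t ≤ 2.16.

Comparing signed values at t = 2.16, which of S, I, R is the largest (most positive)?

largest component: I

t=0.000: state=(0.937, 0.063, 0.000)
step 1 (dt=0.02): k1=(-0.165, 0.143, 0.022), k2=(-0.168, 0.146, 0.022), k3=(-0.168, 0.146, 0.022), k4=(-0.172, 0.149, 0.023); state += dt/6·(k1+2k2+2k3+k4)
t=0.020: state=(0.934, 0.066, 0.000)
t=0.040: state=(0.930, 0.069, 0.001)
t=0.060: state=(0.926, 0.072, 0.001)
continuing one RK4 step at a time; state shown every 5 steps (Δt=0.1):
t=0.100: state=(0.919, 0.079, 0.002)
t=0.200: state=(0.896, 0.098, 0.005)
t=0.300: state=(0.869, 0.121, 0.009)
t=0.400: state=(0.837, 0.149, 0.014)
t=0.500: state=(0.800, 0.181, 0.019)
t=0.600: state=(0.757, 0.217, 0.026)
t=0.700: state=(0.708, 0.257, 0.034)
t=0.800: state=(0.655, 0.301, 0.044)
t=0.900: state=(0.599, 0.346, 0.055)
t=1.000: state=(0.540, 0.392, 0.068)
t=1.100: state=(0.481, 0.437, 0.082)
t=1.200: state=(0.424, 0.479, 0.098)
t=1.300: state=(0.369, 0.517, 0.115)
t=1.400: state=(0.318, 0.549, 0.133)
t=1.500: state=(0.272, 0.576, 0.152)
t=1.600: state=(0.231, 0.597, 0.172)
t=1.700: state=(0.195, 0.612, 0.193)
t=1.800: state=(0.164, 0.622, 0.214)
t=1.900: state=(0.138, 0.626, 0.236)
t=2.000: state=(0.116, 0.627, 0.257)
t=2.100: state=(0.097, 0.624, 0.279)
t=2.160: state=(0.088, 0.621, 0.292)
compare at T: S=0.088, I=0.621, R=0.292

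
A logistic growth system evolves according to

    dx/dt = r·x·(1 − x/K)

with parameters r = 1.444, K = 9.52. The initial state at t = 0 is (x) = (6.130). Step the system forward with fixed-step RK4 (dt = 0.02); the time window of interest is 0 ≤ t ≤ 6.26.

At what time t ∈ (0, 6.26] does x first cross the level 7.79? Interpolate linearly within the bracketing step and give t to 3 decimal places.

t=0.000: state=(6.130)
step 1 (dt=0.02): k1=(3.152), k2=(3.139), k3=(3.139), k4=(3.125); state += dt/6·(k1+2k2+2k3+k4)
t=0.020: state=(6.193)
t=0.040: state=(6.255)
t=0.060: state=(6.317)
continuing one RK4 step at a time; state shown every 25 steps (Δt=0.5):
t=0.500: state=(7.504)
t=0.620: state=(7.766)
next step: t=0.640: state=(7.807) — x has crossed 7.79
linear interpolation between t=0.620 (7.76570) and t=0.640 (7.80665) → t≈0.632

t = 0.632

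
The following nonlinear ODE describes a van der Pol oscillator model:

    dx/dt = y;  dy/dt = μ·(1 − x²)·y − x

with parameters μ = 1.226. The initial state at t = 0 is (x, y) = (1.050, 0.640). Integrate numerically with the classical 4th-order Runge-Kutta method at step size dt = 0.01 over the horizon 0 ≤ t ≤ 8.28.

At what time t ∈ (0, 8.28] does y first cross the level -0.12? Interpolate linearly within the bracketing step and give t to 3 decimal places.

t=0.000: state=(1.050, 0.640)
step 1 (dt=0.01): k1=(0.640, -1.130), k2=(0.634, -1.138), k3=(0.634, -1.138), k4=(0.629, -1.146); state += dt/6·(k1+2k2+2k3+k4)
t=0.010: state=(1.056, 0.629)
t=0.020: state=(1.063, 0.617)
t=0.030: state=(1.069, 0.605)
continuing one RK4 step at a time; state shown every 50 steps (Δt=0.5):
t=0.500: state=(1.212, 0.005)
t=0.600: state=(1.207, -0.113)
next step: t=0.610: state=(1.206, -0.125) — y has crossed -0.12
linear interpolation between t=0.600 (-0.11311) and t=0.610 (-0.12451) → t≈0.606

t = 0.606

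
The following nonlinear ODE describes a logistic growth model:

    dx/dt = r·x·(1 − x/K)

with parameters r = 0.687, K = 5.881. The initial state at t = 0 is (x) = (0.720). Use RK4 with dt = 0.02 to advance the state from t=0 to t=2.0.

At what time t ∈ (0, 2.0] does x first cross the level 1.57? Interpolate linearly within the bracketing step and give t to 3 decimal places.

t=0.000: state=(0.720)
step 1 (dt=0.02): k1=(0.434), k2=(0.436), k3=(0.436), k4=(0.439); state += dt/6·(k1+2k2+2k3+k4)
t=0.020: state=(0.729)
t=0.040: state=(0.738)
t=0.060: state=(0.746)
continuing one RK4 step at a time; state shown every 5 steps (Δt=0.1):
t=0.100: state=(0.765)
t=0.200: state=(0.811)
t=0.300: state=(0.861)
t=0.400: state=(0.912)
t=0.500: state=(0.967)
t=0.600: state=(1.023)
t=0.700: state=(1.083)
t=0.800: state=(1.145)
t=0.900: state=(1.209)
t=1.000: state=(1.277)
t=1.100: state=(1.347)
t=1.200: state=(1.419)
t=1.300: state=(1.495)
t=1.380: state=(1.557)
next step: t=1.400: state=(1.573) — x has crossed 1.57
linear interpolation between t=1.380 (1.55682) and t=1.400 (1.57260) → t≈1.397

t = 1.397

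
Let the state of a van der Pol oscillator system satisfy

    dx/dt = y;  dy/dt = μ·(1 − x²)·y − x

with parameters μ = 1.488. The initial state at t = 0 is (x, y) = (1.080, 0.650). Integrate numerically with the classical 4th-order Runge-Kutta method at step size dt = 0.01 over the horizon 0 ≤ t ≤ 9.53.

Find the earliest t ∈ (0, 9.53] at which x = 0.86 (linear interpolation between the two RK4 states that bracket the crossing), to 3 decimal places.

t=0.000: state=(1.080, 0.650)
step 1 (dt=0.01): k1=(0.650, -1.241), k2=(0.644, -1.249), k3=(0.644, -1.249), k4=(0.638, -1.258); state += dt/6·(k1+2k2+2k3+k4)
t=0.010: state=(1.086, 0.638)
t=0.020: state=(1.093, 0.625)
t=0.030: state=(1.099, 0.612)
continuing one RK4 step at a time; state shown every 50 steps (Δt=0.5):
t=0.500: state=(1.236, -0.022)
t=1.000: state=(1.089, -0.538)
t=1.320: state=(0.867, -0.866)
next step: t=1.330: state=(0.858, -0.878) — x has crossed 0.86
linear interpolation between t=1.320 (0.86697) and t=1.330 (0.85825) → t≈1.328

t = 1.328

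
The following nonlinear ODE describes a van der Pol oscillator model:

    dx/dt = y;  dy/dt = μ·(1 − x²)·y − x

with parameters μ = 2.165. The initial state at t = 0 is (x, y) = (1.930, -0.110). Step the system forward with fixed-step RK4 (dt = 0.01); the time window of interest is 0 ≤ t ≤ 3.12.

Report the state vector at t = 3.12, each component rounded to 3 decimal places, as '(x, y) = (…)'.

t=0.000: state=(1.930, -0.110)
step 1 (dt=0.01): k1=(-0.110, -1.281), k2=(-0.116, -1.243), k3=(-0.116, -1.244), k4=(-0.122, -1.208); state += dt/6·(k1+2k2+2k3+k4)
t=0.010: state=(1.929, -0.122)
t=0.020: state=(1.928, -0.134)
t=0.030: state=(1.926, -0.145)
continuing one RK4 step at a time; state shown every 20 steps (Δt=0.2):
t=0.200: state=(1.890, -0.263)
t=0.400: state=(1.831, -0.320)
t=0.600: state=(1.763, -0.354)
t=0.800: state=(1.690, -0.383)
t=1.000: state=(1.610, -0.416)
t=1.200: state=(1.523, -0.455)
t=1.400: state=(1.427, -0.506)
t=1.600: state=(1.319, -0.574)
t=1.800: state=(1.195, -0.670)
t=2.000: state=(1.048, -0.812)
t=2.200: state=(0.865, -1.036)
t=2.400: state=(0.623, -1.418)
t=2.600: state=(0.278, -2.098)
t=2.800: state=(-0.246, -3.214)
t=3.000: state=(-0.992, -4.014)
t=3.120: state=(-1.446, -3.372)

(x, y) = (-1.446, -3.372)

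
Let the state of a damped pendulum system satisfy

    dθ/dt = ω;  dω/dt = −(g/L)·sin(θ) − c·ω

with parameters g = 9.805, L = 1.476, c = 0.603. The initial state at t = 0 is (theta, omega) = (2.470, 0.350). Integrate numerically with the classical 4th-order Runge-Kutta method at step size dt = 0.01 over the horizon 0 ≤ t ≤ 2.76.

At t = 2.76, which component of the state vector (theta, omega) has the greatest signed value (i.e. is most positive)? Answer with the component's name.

t=0.000: state=(2.470, 0.350)
step 1 (dt=0.01): k1=(0.350, -4.345), k2=(0.328, -4.322), k3=(0.328, -4.323), k4=(0.307, -4.301); state += dt/6·(k1+2k2+2k3+k4)
t=0.010: state=(2.473, 0.307)
t=0.020: state=(2.476, 0.264)
t=0.030: state=(2.479, 0.222)
continuing one RK4 step at a time; state shown every 10 steps (Δt=0.1):
t=0.100: state=(2.484, -0.066)
t=0.200: state=(2.457, -0.462)
t=0.300: state=(2.392, -0.857)
t=0.400: state=(2.286, -1.269)
t=0.500: state=(2.137, -1.710)
t=0.600: state=(1.942, -2.183)
t=0.700: state=(1.699, -2.678)
t=0.800: state=(1.407, -3.164)
t=0.900: state=(1.069, -3.585)
t=1.000: state=(0.695, -3.870)
t=1.100: state=(0.302, -3.949)
t=1.200: state=(-0.087, -3.785)
t=1.300: state=(-0.448, -3.391)
t=1.400: state=(-0.759, -2.824)
t=1.500: state=(-1.009, -2.159)
t=1.600: state=(-1.190, -1.457)
t=1.700: state=(-1.301, -0.760)
t=1.800: state=(-1.343, -0.090)
t=1.900: state=(-1.320, 0.542)
t=2.000: state=(-1.236, 1.128)
t=2.100: state=(-1.096, 1.656)
t=2.200: state=(-0.908, 2.102)
t=2.300: state=(-0.680, 2.438)
t=2.400: state=(-0.425, 2.633)
t=2.500: state=(-0.158, 2.663)
t=2.600: state=(0.102, 2.524)
t=2.700: state=(0.341, 2.232)
t=2.760: state=(0.468, 1.998)
compare at T: theta=0.468, omega=1.998

largest component: omega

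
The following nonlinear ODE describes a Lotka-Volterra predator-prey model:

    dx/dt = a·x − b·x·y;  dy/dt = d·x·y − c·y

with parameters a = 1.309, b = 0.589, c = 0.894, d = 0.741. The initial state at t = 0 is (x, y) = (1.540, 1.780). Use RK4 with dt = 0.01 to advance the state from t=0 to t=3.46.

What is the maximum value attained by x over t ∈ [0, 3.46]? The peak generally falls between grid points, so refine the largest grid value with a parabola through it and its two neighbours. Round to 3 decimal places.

max x = 1.699

t=0.000: state=(1.540, 1.780)
step 1 (dt=0.01): k1=(0.401, 0.440), k2=(0.400, 0.443), k3=(0.400, 0.443), k4=(0.398, 0.446); state += dt/6·(k1+2k2+2k3+k4)
t=0.010: state=(1.544, 1.784)
t=0.020: state=(1.548, 1.789)
t=0.030: state=(1.552, 1.793)
continuing one RK4 step at a time; state shown every 20 steps (Δt=0.2):
t=0.200: state=(1.613, 1.881)
t=0.400: state=(1.667, 2.006)
t=0.600: state=(1.696, 2.153)
t=0.800: state=(1.694, 2.316)
t=1.000: state=(1.659, 2.484)
t=1.200: state=(1.593, 2.644)
t=1.400: state=(1.503, 2.782)
t=1.600: state=(1.398, 2.885)
t=1.800: state=(1.288, 2.944)
t=2.000: state=(1.182, 2.956)
t=2.200: state=(1.086, 2.924)
t=2.400: state=(1.003, 2.854)
t=2.600: state=(0.936, 2.755)
t=2.800: state=(0.886, 2.637)
t=3.000: state=(0.850, 2.507)
t=3.200: state=(0.828, 2.374)
t=3.400: state=(0.820, 2.243)
t=3.460: state=(0.820, 2.204)
largest grid value and its neighbours: x(0.680)=1.69905, x(0.690)=1.69906, x(0.700)=1.69899
parabola through these three points peaks at t≈0.687 with x≈1.69906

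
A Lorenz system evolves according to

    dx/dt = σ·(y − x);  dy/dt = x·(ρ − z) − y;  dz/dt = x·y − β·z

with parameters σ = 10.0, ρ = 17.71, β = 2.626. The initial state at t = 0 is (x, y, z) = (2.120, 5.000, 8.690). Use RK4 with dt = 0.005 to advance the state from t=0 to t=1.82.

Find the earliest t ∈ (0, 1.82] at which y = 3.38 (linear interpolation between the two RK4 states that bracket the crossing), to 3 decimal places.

t = 0.455

t=0.000: state=(2.120, 5.000, 8.690)
step 1 (dt=0.005): k1=(28.800, 14.122, -12.220), k2=(28.433, 14.803, -11.702), k3=(28.459, 14.791, -11.707), k4=(28.117, 15.464, -11.187); state += dt/6·(k1+2k2+2k3+k4)
t=0.005: state=(2.262, 5.074, 8.631)
t=0.010: state=(2.401, 5.155, 8.578)
t=0.015: state=(2.538, 5.242, 8.530)
continuing one RK4 step at a time; state shown every 20 steps (Δt=0.1):
t=0.100: state=(4.780, 7.586, 8.637)
t=0.200: state=(7.975, 11.415, 12.129)
t=0.300: state=(10.684, 11.901, 19.641)
t=0.400: state=(9.498, 6.188, 23.591)
t=0.450: state=(7.604, 3.574, 22.618)
next step: t=0.455: state=(7.402, 3.376, 22.453) — y has crossed 3.38
linear interpolation between t=0.450 (3.57413) and t=0.455 (3.37569) → t≈0.455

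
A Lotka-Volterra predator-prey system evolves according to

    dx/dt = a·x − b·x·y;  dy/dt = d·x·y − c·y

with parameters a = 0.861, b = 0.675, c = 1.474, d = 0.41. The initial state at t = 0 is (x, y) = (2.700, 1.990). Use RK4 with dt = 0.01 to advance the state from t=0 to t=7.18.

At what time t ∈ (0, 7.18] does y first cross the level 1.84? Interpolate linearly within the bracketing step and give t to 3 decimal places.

t = 0.190

t=0.000: state=(2.700, 1.990)
step 1 (dt=0.01): k1=(-1.302, -0.730), k2=(-1.292, -0.734), k3=(-1.292, -0.734), k4=(-1.283, -0.738); state += dt/6·(k1+2k2+2k3+k4)
t=0.010: state=(2.687, 1.983)
t=0.020: state=(2.674, 1.975)
t=0.030: state=(2.662, 1.968)
t=0.180: state=(2.496, 1.848)
next step: t=0.190: state=(2.487, 1.840) — y has crossed 1.84
linear interpolation between t=0.180 (1.84816) and t=0.190 (1.83982) → t≈0.190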